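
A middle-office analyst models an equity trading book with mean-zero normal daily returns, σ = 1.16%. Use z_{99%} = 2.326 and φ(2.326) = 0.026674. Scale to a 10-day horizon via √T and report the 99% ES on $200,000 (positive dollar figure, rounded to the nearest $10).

σ_{10d} = 1.16% × √10 = 3.668%.
ES multiplier = φ(z)/(1−α) = 0.026674/0.01 = 2.667.
ES = 3.668% × 2.667 = 9.783%; on $200,000: $19,566.

$19,570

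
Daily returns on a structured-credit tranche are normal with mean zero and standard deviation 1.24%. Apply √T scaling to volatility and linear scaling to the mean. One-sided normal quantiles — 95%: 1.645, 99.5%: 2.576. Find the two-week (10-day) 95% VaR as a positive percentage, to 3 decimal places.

6.450%

σ_{10d} = 1.24% × √10 = 3.921%.
VaR = 1.645 × 3.921% = 6.450%.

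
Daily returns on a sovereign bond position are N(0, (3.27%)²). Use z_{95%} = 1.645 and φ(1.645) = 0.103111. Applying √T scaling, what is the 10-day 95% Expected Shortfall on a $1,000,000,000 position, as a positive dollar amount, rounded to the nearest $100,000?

σ_{10d} = 3.27% × √10 = 10.341%.
ES multiplier = φ(z)/(1−α) = 0.103111/0.05 = 2.062.
ES = 10.341% × 2.062 = 21.323%; on $1,000,000,000: $213,230,000.

$213,200,000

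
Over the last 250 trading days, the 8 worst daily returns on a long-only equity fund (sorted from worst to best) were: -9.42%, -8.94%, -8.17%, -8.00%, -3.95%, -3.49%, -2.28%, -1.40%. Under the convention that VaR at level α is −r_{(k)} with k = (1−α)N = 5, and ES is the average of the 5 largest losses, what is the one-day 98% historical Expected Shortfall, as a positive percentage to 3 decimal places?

The 5 worst returns sum to -38.48%.
ES = −(-38.48%) / 5 = 7.696%.

7.696%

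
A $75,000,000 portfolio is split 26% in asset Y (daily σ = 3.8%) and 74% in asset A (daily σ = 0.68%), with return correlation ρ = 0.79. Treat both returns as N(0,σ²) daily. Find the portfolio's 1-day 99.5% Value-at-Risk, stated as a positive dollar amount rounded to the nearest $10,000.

σ_p² = 0.26²·3.8² + 0.74²·0.68² + 2·0.79·0.26·0.74·3.8·0.68 = 2.0149 (%²).
σ_p = √2.0149 = 1.419%.
At 99.5%, z = 2.576.
VaR = 2.576 × 1.419% = 3.655%; on $75,000,000 that is $2,741,250.

$2,740,000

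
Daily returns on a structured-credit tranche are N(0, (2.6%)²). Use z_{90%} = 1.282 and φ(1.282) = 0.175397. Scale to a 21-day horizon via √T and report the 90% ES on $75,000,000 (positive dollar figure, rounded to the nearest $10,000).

$15,670,000

σ_{21d} = 2.6% × √21 = 11.915%.
ES multiplier = φ(z)/(1−α) = 0.175397/0.1 = 1.754.
ES = 11.915% × 1.754 = 20.899%; on $75,000,000: $15,674,250.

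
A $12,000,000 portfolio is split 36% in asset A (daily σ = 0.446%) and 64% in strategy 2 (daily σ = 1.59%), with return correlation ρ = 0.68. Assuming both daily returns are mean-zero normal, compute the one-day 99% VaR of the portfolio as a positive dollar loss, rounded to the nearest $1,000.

$316,000

σ_p² = 0.36²·0.446² + 0.64²·1.59² + 2·0.68·0.36·0.64·0.446·1.59 = 1.2835 (%²).
σ_p = √1.2835 = 1.133%.
At 99%, z = 2.326.
VaR = 2.326 × 1.133% = 2.635%; on $12,000,000 that is $316,200.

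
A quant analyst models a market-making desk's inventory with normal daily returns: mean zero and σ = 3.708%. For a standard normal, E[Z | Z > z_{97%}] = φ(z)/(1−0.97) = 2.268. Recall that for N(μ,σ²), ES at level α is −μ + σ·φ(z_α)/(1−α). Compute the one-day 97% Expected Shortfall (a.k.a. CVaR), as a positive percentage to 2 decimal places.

ES = 3.708% × 2.268 = 8.410%.

8.41%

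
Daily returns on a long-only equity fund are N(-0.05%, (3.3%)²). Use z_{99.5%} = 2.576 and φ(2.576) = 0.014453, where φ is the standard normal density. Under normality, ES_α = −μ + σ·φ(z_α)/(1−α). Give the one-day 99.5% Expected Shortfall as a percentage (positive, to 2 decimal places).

Tail multiplier: φ(z)/(1−α) = 0.014453 / 0.005 = 2.891.
ES = −(-0.05%) + 3.3% × 2.891 = 9.590%.

9.59%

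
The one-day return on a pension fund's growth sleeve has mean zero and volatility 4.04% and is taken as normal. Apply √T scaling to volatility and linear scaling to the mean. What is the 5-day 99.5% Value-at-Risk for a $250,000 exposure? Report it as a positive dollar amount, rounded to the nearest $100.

At 99.5%, z = 2.576.
σ_{5d} = 4.04% × √5 = 9.034%.
VaR = 2.576 × 9.034% = 23.272%.
On $250,000: 0.23272 × $250,000 = $58,180.

$58,200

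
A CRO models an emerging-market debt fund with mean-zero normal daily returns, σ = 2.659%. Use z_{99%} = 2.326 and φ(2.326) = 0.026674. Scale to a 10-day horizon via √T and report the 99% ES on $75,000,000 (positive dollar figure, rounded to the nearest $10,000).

$16,820,000

σ_{10d} = 2.659% × √10 = 8.408%.
ES multiplier = φ(z)/(1−α) = 0.026674/0.01 = 2.667.
ES = 8.408% × 2.667 = 22.424%; on $75,000,000: $16,818,000.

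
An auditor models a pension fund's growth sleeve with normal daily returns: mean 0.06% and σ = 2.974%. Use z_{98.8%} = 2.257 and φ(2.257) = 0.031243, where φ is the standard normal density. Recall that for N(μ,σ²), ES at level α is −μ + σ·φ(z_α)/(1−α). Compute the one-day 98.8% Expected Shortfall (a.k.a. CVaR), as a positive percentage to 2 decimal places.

Tail multiplier: φ(z)/(1−α) = 0.031243 / 0.012 = 2.604.
ES = −(0.06%) + 2.974% × 2.604 = 7.684%.

7.68%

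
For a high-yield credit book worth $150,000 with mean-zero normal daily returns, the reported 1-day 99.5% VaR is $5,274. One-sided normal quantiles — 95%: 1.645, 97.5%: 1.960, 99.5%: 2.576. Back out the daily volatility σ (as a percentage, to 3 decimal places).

1.365%

VaR as a fraction: $5,274 / $150,000 = 3.516%.
σ = VaR / z = 3.516% / 2.576 = 1.365%.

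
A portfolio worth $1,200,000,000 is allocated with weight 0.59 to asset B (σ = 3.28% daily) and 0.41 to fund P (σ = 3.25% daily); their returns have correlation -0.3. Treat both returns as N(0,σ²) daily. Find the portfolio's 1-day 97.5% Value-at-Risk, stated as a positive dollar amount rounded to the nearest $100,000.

$46,900,000

σ_p² = 0.59²·3.28² + 0.41²·3.25² + 2·-0.3·0.59·0.41·3.28·3.25 = 3.9734 (%²).
σ_p = √3.9734 = 1.993%.
At 97.5%, z = 1.960.
VaR = 1.960 × 1.993% = 3.906%; on $1,200,000,000 that is $46,872,000.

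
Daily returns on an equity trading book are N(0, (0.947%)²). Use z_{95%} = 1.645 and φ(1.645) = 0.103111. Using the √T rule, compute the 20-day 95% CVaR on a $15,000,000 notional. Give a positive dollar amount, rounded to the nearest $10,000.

$1,310,000

σ_{20d} = 0.947% × √20 = 4.235%.
ES multiplier = φ(z)/(1−α) = 0.103111/0.05 = 2.062.
ES = 4.235% × 2.062 = 8.733%; on $15,000,000: $1,309,950.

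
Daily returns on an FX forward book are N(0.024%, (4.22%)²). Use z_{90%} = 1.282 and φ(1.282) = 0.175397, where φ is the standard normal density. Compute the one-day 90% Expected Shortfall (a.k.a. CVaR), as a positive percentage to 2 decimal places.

7.38%

Tail multiplier: φ(z)/(1−α) = 0.175397 / 0.1 = 1.754.
ES = −(0.024%) + 4.22% × 1.754 = 7.378%.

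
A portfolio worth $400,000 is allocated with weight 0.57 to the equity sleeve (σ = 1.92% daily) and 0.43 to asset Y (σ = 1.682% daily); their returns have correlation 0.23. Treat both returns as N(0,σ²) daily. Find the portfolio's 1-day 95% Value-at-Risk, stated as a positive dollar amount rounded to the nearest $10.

$9,500

σ_p² = 0.57²·1.92² + 0.43²·1.682² + 2·0.23·0.57·0.43·1.92·1.682 = 2.0849 (%²).
σ_p = √2.0849 = 1.444%.
At 95%, z = 1.645.
VaR = 1.645 × 1.444% = 2.375%; on $400,000 that is $9,500.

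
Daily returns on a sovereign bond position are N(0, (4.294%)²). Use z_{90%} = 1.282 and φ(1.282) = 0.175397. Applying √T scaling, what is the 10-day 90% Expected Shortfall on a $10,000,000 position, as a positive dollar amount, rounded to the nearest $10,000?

σ_{10d} = 4.294% × √10 = 13.579%.
ES multiplier = φ(z)/(1−α) = 0.175397/0.1 = 1.754.
ES = 13.579% × 1.754 = 23.818%; on $10,000,000: $2,381,800.

$2,380,000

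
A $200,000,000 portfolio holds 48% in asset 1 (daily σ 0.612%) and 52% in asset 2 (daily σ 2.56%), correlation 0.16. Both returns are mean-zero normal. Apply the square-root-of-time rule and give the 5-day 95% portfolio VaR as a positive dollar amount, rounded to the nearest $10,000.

$10,360,000

σ_p = √(0.48²·0.612² + 0.52²·2.56² + 2·0.16·0.48·0.52·0.612·2.56) = 1.408%.
σ_{5d} = 1.408% × √5 = 3.148%.
z(95%) = 1.645.
VaR = 1.645 × 3.148% = 5.178%; on $200,000,000 that is $10,356,000.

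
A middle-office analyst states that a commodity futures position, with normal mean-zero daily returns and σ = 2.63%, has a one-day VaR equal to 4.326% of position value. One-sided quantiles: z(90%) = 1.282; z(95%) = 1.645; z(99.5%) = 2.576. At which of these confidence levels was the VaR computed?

95%

Implied z = VaR/σ = 4.326 / 2.63 = 1.645.
This matches z(95%) = 1.645.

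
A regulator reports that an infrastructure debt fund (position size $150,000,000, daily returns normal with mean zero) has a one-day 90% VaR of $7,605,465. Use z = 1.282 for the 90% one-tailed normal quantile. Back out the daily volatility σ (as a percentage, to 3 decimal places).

3.955%

VaR as a fraction: $7,605,465 / $150,000,000 = 5.070%.
σ = VaR / z = 5.070% / 1.282 = 3.955%.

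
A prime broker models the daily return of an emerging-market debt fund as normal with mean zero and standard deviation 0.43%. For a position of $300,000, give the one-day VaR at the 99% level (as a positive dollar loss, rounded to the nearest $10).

At 99% one-sided, z = 2.326.
VaR = z·σ = 2.326 × 0.43% = 1.000%.
On $300,000: 0.01000 × $300,000 = $3,000.

$3,000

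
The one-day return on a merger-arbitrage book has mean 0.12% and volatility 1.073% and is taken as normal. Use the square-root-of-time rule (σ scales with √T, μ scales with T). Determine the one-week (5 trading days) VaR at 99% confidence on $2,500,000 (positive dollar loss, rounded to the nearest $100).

$124,500

At 99%, z = 2.326.
σ_{5d} = 1.073% × √5 = 2.399%; μ_{5d} = 5 × 0.12% = 0.600%.
VaR = −(0.600%) + 2.326 × 2.399% = 4.980%.
On $2,500,000: 0.04980 × $2,500,000 = $124,500.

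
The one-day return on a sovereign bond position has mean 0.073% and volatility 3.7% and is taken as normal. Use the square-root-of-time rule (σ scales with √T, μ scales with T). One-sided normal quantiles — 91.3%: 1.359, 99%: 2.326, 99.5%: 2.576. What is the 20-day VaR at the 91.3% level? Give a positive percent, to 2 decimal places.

σ_{20d} = 3.7% × √20 = 16.547%; μ_{20d} = 20 × 0.073% = 1.460%.
VaR = −(1.460%) + 1.359 × 16.547% = 21.027%.

21.03%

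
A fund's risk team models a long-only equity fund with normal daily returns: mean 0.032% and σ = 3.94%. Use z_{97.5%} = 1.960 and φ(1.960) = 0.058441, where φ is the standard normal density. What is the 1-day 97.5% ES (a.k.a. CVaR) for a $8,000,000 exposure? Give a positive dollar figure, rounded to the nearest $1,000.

$734,000

Tail multiplier: φ(z)/(1−α) = 0.058441 / 0.025 = 2.338.
ES = −(0.032%) + 3.94% × 2.338 = 9.180%.
On $8,000,000: 0.09180 × $8,000,000 = $734,400.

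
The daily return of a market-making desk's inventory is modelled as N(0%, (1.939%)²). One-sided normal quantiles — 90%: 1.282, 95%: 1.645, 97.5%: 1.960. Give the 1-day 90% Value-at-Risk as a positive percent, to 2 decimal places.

2.49%

VaR = z·σ = 1.282 × 1.939% = 2.486%.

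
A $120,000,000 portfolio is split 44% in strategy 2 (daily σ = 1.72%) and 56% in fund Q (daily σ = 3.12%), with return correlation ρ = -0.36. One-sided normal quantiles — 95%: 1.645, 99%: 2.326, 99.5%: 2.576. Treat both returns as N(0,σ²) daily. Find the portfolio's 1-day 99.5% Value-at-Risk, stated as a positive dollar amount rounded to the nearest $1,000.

σ_p² = 0.44²·1.72² + 0.56²·3.12² + 2·-0.36·0.44·0.56·1.72·3.12 = 2.6734 (%²).
σ_p = √2.6734 = 1.635%.
VaR = 2.576 × 1.635% = 4.212%; on $120,000,000 that is $5,054,400.

$5,054,000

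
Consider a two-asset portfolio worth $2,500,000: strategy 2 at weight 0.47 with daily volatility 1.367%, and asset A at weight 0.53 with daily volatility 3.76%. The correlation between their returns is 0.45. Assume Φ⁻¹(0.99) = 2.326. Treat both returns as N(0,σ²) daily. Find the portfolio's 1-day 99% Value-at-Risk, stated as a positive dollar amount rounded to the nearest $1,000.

σ_p² = 0.47²·1.367² + 0.53²·3.76² + 2·0.45·0.47·0.53·1.367·3.76 = 5.5364 (%²).
σ_p = √5.5364 = 2.353%.
VaR = 2.326 × 2.353% = 5.473%; on $2,500,000 that is $136,825.

$137,000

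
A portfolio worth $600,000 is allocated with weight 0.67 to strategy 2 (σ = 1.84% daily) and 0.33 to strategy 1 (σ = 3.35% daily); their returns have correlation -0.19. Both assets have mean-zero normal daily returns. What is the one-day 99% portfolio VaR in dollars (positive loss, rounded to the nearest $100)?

$20,800

σ_p² = 0.67²·1.84² + 0.33²·3.35² + 2·-0.19·0.67·0.33·1.84·3.35 = 2.2240 (%²).
σ_p = √2.2240 = 1.491%.
At 99%, z = 2.326.
VaR = 2.326 × 1.491% = 3.468%; on $600,000 that is $20,808.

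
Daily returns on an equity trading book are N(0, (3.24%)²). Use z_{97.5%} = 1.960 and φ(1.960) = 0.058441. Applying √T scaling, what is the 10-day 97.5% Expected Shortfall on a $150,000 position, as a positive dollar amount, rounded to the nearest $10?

σ_{10d} = 3.24% × √10 = 10.246%.
ES multiplier = φ(z)/(1−α) = 0.058441/0.025 = 2.338.
ES = 10.246% × 2.338 = 23.955%; on $150,000: $35,932.

$35,930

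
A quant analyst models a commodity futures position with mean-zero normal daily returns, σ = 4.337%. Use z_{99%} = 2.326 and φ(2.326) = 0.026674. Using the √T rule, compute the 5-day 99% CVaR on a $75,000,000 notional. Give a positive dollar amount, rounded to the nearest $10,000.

σ_{5d} = 4.337% × √5 = 9.698%.
ES multiplier = φ(z)/(1−α) = 0.026674/0.01 = 2.667.
ES = 9.698% × 2.667 = 25.865%; on $75,000,000: $19,398,750.

$19,400,000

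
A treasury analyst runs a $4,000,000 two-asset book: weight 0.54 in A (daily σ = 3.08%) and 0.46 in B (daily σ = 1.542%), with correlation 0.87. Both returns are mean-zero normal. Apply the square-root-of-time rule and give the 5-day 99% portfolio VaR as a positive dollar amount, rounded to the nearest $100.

$480,000

σ_p = √(0.54²·3.08² + 0.46²·1.542² + 2·0.87·0.54·0.46·3.08·1.542) = 2.307%.
σ_{5d} = 2.307% × √5 = 5.159%.
z(99%) = 2.326.
VaR = 2.326 × 5.159% = 12.000%; on $4,000,000 that is $480,000.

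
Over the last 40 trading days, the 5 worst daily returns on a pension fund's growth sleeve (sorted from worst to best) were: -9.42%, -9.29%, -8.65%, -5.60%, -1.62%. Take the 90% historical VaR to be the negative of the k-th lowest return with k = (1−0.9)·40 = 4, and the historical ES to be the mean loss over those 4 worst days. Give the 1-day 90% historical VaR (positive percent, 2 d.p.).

k = 4; the 4th lowest return is -5.60%, so VaR = 5.60%.

5.60%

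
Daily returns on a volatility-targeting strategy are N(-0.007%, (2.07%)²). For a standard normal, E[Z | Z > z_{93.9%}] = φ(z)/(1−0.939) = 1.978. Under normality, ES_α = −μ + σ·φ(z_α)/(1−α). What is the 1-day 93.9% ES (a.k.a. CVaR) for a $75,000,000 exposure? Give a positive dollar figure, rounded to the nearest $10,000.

ES = −(-0.007%) + 2.07% × 1.978 = 4.101%.
On $75,000,000: 0.04101 × $75,000,000 = $3,075,750.

$3,080,000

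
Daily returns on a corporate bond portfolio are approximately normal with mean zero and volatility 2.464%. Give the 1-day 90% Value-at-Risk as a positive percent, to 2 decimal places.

At 90% one-sided, z = 1.282.
VaR = z·σ = 1.282 × 2.464% = 3.159%.

3.16%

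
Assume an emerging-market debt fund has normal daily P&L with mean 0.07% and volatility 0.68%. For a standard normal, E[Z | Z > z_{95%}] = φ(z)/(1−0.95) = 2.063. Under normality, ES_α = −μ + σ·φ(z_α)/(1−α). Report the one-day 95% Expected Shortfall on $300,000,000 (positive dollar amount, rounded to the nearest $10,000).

ES = −(0.07%) + 0.68% × 2.063 = 1.333%.
On $300,000,000: 0.01333 × $300,000,000 = $3,999,000.

$4,000,000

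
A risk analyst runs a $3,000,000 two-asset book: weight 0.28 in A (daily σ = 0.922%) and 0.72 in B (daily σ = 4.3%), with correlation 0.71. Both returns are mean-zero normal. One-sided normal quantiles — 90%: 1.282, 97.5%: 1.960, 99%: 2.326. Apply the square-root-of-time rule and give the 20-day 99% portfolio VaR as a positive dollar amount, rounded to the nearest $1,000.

$1,025,000

σ_p = √(0.28²·0.922² + 0.72²·4.3² + 2·0.71·0.28·0.72·0.922·4.3) = 3.284%.
σ_{20d} = 3.284% × √20 = 14.686%.
VaR = 2.326 × 14.686% = 34.160%; on $3,000,000 that is $1,024,800.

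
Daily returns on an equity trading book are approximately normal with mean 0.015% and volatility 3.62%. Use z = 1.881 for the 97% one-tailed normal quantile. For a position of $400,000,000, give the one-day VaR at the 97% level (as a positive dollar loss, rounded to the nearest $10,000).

VaR = −μ + z·σ = −(0.015%) + 1.881 × 3.62% = 6.794%.
On $400,000,000: 0.06794 × $400,000,000 = $27,176,000.

$27,180,000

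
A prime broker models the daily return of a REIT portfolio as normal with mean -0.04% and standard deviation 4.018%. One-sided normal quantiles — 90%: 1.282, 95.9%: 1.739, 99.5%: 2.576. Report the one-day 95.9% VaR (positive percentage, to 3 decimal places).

7.027%

VaR = −μ + z·σ = −(-0.04%) + 1.739 × 4.018% = 7.027%.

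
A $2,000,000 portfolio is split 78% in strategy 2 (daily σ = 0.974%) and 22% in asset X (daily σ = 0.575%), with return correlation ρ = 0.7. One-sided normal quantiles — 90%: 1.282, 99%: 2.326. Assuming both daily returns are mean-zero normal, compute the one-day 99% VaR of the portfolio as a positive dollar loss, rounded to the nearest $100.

$39,700

σ_p² = 0.78²·0.974² + 0.22²·0.575² + 2·0.7·0.78·0.22·0.974·0.575 = 0.7277 (%²).
σ_p = √0.7277 = 0.853%.
VaR = 2.326 × 0.853% = 1.984%; on $2,000,000 that is $39,680.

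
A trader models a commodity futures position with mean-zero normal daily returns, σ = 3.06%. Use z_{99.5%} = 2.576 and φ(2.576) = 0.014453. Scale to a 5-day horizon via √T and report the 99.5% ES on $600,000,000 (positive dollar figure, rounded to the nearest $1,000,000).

$119,000,000

σ_{5d} = 3.06% × √5 = 6.842%.
ES multiplier = φ(z)/(1−α) = 0.014453/0.005 = 2.891.
ES = 6.842% × 2.891 = 19.780%; on $600,000,000: $118,680,000.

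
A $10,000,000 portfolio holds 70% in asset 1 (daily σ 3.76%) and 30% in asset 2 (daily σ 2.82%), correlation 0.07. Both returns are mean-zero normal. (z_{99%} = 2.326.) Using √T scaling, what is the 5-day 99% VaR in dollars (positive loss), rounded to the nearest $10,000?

σ_p = √(0.7²·3.76² + 0.3²·2.82² + 2·0.07·0.7·0.3·3.76·2.82) = 2.820%.
σ_{5d} = 2.820% × √5 = 6.306%.
VaR = 2.326 × 6.306% = 14.668%; on $10,000,000 that is $1,466,800.

$1,470,000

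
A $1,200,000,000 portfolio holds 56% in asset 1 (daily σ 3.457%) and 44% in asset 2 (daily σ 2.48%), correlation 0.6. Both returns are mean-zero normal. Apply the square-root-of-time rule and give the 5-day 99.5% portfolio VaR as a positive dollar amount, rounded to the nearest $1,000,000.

σ_p = √(0.56²·3.457² + 0.44²·2.48² + 2·0.6·0.56·0.44·3.457·2.48) = 2.734%.
σ_{5d} = 2.734% × √5 = 6.113%.
z(99.5%) = 2.576.
VaR = 2.576 × 6.113% = 15.747%; on $1,200,000,000 that is $188,964,000.

$189,000,000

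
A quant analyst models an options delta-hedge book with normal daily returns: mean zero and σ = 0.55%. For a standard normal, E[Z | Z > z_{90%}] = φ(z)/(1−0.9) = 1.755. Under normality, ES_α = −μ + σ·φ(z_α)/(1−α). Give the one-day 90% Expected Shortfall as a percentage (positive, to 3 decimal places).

0.965%

ES = 0.55% × 1.755 = 0.965%.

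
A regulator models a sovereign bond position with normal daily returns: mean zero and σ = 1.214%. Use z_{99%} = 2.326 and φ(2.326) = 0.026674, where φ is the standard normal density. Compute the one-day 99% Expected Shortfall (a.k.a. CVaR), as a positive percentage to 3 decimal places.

3.238%

Tail multiplier: φ(z)/(1−α) = 0.026674 / 0.01 = 2.667.
ES = 1.214% × 2.667 = 3.238%.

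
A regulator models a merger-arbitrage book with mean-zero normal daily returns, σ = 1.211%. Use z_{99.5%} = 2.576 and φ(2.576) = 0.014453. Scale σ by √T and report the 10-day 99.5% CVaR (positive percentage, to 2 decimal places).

σ_{10d} = 1.211% × √10 = 3.830%.
ES multiplier = φ(z)/(1−α) = 0.014453/0.005 = 2.891.
ES = 3.830% × 2.891 = 11.073%.

11.07%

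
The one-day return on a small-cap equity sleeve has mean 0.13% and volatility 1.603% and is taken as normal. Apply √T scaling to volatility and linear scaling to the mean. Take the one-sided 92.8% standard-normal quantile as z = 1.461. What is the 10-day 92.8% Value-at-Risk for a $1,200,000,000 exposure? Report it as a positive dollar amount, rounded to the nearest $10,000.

σ_{10d} = 1.603% × √10 = 5.069%; μ_{10d} = 10 × 0.13% = 1.300%.
VaR = −(1.300%) + 1.461 × 5.069% = 6.106%.
On $1,200,000,000: 0.06106 × $1,200,000,000 = $73,272,000.

$73,270,000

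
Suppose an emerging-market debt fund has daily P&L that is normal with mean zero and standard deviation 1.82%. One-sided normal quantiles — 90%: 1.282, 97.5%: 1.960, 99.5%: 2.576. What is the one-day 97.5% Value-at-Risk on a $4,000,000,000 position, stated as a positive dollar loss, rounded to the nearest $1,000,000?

VaR = z·σ = 1.960 × 1.82% = 3.567%.
On $4,000,000,000: 0.03567 × $4,000,000,000 = $142,680,000.

$143,000,000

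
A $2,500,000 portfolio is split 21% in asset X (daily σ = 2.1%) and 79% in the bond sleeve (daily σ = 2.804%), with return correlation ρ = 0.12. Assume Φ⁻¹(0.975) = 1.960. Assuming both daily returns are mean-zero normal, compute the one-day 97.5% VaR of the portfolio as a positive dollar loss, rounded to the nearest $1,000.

$113,000

σ_p² = 0.21²·2.1² + 0.79²·2.804² + 2·0.12·0.21·0.79·2.1·2.804 = 5.3359 (%²).
σ_p = √5.3359 = 2.310%.
VaR = 1.960 × 2.310% = 4.528%; on $2,500,000 that is $113,200.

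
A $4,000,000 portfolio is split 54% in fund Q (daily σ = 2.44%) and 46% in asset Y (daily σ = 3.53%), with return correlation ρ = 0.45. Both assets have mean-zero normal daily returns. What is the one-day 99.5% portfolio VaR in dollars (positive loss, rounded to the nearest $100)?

$258,600

σ_p² = 0.54²·2.44² + 0.46²·3.53² + 2·0.45·0.54·0.46·2.44·3.53 = 6.2984 (%²).
σ_p = √6.2984 = 2.510%.
At 99.5%, z = 2.576.
VaR = 2.576 × 2.510% = 6.466%; on $4,000,000 that is $258,640.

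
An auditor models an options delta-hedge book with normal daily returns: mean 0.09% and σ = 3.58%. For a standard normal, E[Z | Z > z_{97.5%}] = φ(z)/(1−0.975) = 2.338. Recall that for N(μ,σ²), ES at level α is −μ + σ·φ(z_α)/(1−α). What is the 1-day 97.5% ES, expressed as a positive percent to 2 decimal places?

ES = −(0.09%) + 3.58% × 2.338 = 8.280%.

8.28%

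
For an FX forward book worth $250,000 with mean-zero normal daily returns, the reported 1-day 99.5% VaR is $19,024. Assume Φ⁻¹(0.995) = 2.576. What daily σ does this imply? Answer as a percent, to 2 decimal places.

2.95%

VaR as a fraction: $19,024 / $250,000 = 7.610%.
σ = VaR / z = 7.610% / 2.576 = 2.954%.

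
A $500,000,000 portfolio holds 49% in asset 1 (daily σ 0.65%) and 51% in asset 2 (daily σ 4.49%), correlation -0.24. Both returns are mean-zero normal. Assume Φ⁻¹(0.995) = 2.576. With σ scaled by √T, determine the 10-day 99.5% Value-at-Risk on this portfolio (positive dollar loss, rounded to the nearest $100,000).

$91,000,000

σ_p = √(0.49²·0.65² + 0.51²·4.49² + 2·-0.24·0.49·0.51·0.65·4.49) = 2.235%.
σ_{10d} = 2.235% × √10 = 7.068%.
VaR = 2.576 × 7.068% = 18.207%; on $500,000,000 that is $91,035,000.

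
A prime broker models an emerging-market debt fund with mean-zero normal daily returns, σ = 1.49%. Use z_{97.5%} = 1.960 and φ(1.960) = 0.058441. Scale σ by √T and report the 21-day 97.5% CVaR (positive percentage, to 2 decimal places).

15.96%

σ_{21d} = 1.49% × √21 = 6.828%.
ES multiplier = φ(z)/(1−α) = 0.058441/0.025 = 2.338.
ES = 6.828% × 2.338 = 15.964%.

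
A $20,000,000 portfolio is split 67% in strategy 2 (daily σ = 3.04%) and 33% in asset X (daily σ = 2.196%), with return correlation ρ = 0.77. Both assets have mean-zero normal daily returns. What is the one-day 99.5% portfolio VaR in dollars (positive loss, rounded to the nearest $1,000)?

$1,358,000

σ_p² = 0.67²·3.04² + 0.33²·2.196² + 2·0.77·0.67·0.33·3.04·2.196 = 6.9468 (%²).
σ_p = √6.9468 = 2.636%.
At 99.5%, z = 2.576.
VaR = 2.576 × 2.636% = 6.790%; on $20,000,000 that is $1,358,000.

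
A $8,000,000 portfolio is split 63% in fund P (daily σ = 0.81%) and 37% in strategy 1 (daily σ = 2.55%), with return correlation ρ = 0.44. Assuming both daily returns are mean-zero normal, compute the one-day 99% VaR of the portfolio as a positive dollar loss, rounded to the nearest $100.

$233,500

σ_p² = 0.63²·0.81² + 0.37²·2.55² + 2·0.44·0.63·0.37·0.81·2.55 = 1.5743 (%²).
σ_p = √1.5743 = 1.255%.
At 99%, z = 2.326.
VaR = 2.326 × 1.255% = 2.919%; on $8,000,000 that is $233,520.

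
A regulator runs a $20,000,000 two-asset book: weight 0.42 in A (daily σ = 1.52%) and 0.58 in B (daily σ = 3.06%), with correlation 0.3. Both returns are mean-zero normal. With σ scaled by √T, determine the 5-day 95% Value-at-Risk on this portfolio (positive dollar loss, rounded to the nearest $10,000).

$1,510,000

σ_p = √(0.42²·1.52² + 0.58²·3.06² + 2·0.3·0.42·0.58·1.52·3.06) = 2.058%.
σ_{5d} = 2.058% × √5 = 4.602%.
z(95%) = 1.645.
VaR = 1.645 × 4.602% = 7.570%; on $20,000,000 that is $1,514,000.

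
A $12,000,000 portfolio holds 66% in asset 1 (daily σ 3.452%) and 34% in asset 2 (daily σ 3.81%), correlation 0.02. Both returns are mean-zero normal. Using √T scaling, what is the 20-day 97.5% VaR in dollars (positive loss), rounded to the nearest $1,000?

σ_p = √(0.66²·3.452² + 0.34²·3.81² + 2·0.02·0.66·0.34·3.452·3.81) = 2.643%.
σ_{20d} = 2.643% × √20 = 11.820%.
z(97.5%) = 1.960.
VaR = 1.960 × 11.820% = 23.167%; on $12,000,000 that is $2,780,040.

$2,780,000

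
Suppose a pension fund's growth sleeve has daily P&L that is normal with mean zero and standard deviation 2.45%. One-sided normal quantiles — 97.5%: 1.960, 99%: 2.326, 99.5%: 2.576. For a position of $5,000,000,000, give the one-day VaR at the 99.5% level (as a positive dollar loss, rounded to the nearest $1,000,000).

VaR = z·σ = 2.576 × 2.45% = 6.311%.
On $5,000,000,000: 0.06311 × $5,000,000,000 = $315,550,000.

$316,000,000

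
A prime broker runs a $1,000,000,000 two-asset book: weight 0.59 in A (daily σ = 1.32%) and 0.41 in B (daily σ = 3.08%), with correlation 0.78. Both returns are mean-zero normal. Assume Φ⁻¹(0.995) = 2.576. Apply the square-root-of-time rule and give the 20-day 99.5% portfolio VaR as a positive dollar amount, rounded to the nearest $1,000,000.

$223,000,000

σ_p = √(0.59²·1.32² + 0.41²·3.08² + 2·0.78·0.59·0.41·1.32·3.08) = 1.933%.
σ_{20d} = 1.933% × √20 = 8.645%.
VaR = 2.576 × 8.645% = 22.270%; on $1,000,000,000 that is $222,700,000.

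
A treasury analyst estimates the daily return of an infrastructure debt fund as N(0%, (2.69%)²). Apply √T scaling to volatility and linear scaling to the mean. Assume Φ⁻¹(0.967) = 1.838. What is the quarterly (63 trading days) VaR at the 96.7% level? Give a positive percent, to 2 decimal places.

39.24%

σ_{63d} = 2.69% × √63 = 21.351%.
VaR = 1.838 × 21.351% = 39.243%.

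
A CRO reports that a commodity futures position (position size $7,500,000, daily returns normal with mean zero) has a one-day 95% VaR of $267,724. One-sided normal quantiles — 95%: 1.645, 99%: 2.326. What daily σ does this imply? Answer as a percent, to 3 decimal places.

2.170%

VaR as a fraction: $267,724 / $7,500,000 = 3.570%.
σ = VaR / z = 3.570% / 1.645 = 2.170%.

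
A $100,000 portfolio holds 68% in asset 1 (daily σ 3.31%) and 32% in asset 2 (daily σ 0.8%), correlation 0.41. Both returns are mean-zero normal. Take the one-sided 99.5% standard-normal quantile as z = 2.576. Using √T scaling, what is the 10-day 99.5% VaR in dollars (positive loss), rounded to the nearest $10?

σ_p = √(0.68²·3.31² + 0.32²·0.8² + 2·0.41·0.68·0.32·3.31·0.8) = 2.367%.
σ_{10d} = 2.367% × √10 = 7.485%.
VaR = 2.576 × 7.485% = 19.281%; on $100,000 that is $19,281.

$19,280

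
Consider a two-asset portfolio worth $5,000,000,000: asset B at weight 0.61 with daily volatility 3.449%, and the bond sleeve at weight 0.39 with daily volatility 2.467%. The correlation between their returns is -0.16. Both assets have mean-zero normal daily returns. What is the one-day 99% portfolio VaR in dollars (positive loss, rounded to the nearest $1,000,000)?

$252,000,000

σ_p² = 0.61²·3.449² + 0.39²·2.467² + 2·-0.16·0.61·0.39·3.449·2.467 = 4.7043 (%²).
σ_p = √4.7043 = 2.169%.
At 99%, z = 2.326.
VaR = 2.326 × 2.169% = 5.045%; on $5,000,000,000 that is $252,250,000.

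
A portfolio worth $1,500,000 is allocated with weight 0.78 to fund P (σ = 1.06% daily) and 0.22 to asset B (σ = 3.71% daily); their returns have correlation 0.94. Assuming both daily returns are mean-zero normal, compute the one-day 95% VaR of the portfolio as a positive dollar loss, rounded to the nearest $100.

$39,900

σ_p² = 0.78²·1.06² + 0.22²·3.71² + 2·0.94·0.78·0.22·1.06·3.71 = 2.6185 (%²).
σ_p = √2.6185 = 1.618%.
At 95%, z = 1.645.
VaR = 1.645 × 1.618% = 2.662%; on $1,500,000 that is $39,930.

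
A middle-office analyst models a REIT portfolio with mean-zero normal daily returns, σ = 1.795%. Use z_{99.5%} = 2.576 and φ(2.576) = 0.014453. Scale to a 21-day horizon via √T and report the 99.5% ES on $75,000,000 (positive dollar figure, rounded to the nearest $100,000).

σ_{21d} = 1.795% × √21 = 8.226%.
ES multiplier = φ(z)/(1−α) = 0.014453/0.005 = 2.891.
ES = 8.226% × 2.891 = 23.781%; on $75,000,000: $17,835,750.

$17,800,000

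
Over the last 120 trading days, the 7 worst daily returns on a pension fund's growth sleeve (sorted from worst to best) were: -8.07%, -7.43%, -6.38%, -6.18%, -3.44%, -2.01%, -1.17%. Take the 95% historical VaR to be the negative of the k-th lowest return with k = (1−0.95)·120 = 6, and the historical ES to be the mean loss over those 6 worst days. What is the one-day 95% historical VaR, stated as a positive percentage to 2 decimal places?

2.01%

k = 6; the 6th lowest return is -2.01%, so VaR = 2.01%.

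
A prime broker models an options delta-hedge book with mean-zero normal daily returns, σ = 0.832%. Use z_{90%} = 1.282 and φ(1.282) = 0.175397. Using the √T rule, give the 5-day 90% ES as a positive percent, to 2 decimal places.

3.26%

σ_{5d} = 0.832% × √5 = 1.860%.
ES multiplier = φ(z)/(1−α) = 0.175397/0.1 = 1.754.
ES = 1.860% × 1.754 = 3.262%.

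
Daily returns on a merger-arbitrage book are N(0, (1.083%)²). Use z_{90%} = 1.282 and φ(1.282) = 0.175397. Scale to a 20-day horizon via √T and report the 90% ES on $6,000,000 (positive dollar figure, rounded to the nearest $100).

σ_{20d} = 1.083% × √20 = 4.843%.
ES multiplier = φ(z)/(1−α) = 0.175397/0.1 = 1.754.
ES = 4.843% × 1.754 = 8.495%; on $6,000,000: $509,700.

$509,700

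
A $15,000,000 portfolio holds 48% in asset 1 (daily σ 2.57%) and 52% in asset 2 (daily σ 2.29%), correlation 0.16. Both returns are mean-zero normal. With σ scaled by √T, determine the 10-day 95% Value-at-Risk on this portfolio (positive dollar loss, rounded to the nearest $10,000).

σ_p = √(0.48²·2.57² + 0.52²·2.29² + 2·0.16·0.48·0.52·2.57·2.29) = 1.847%.
σ_{10d} = 1.847% × √10 = 5.841%.
z(95%) = 1.645.
VaR = 1.645 × 5.841% = 9.608%; on $15,000,000 that is $1,441,200.

$1,440,000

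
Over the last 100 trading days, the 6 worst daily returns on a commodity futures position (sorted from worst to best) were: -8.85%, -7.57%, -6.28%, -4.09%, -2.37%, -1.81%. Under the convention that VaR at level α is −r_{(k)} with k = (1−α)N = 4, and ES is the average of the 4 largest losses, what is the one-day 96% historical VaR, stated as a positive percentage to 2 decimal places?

k = 4; the 4th lowest return is -4.09%, so VaR = 4.09%.

4.09%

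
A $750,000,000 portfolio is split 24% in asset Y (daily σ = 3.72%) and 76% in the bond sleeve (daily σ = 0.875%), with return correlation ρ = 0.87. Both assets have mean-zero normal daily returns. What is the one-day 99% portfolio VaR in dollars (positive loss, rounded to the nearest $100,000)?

σ_p² = 0.24²·3.72² + 0.76²·0.875² + 2·0.87·0.24·0.76·3.72·0.875 = 2.2724 (%²).
σ_p = √2.2724 = 1.507%.
At 99%, z = 2.326.
VaR = 2.326 × 1.507% = 3.505%; on $750,000,000 that is $26,287,500.

$26,300,000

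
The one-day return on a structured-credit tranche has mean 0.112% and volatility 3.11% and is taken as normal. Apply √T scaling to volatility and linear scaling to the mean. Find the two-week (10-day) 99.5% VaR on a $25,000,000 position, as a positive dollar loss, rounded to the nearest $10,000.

At 99.5%, z = 2.576.
σ_{10d} = 3.11% × √10 = 9.835%; μ_{10d} = 10 × 0.112% = 1.120%.
VaR = −(1.120%) + 2.576 × 9.835% = 24.215%.
On $25,000,000: 0.24215 × $25,000,000 = $6,053,750.

$6,050,000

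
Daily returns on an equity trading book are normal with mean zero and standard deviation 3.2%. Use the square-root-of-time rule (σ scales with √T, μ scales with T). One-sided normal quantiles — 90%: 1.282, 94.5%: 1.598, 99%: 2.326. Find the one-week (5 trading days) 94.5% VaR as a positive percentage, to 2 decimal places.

σ_{5d} = 3.2% × √5 = 7.155%.
VaR = 1.598 × 7.155% = 11.434%.

11.43%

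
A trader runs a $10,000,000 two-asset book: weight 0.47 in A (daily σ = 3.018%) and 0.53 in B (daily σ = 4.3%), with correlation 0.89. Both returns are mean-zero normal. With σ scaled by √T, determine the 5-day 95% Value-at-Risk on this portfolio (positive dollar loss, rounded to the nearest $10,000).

$1,320,000

σ_p = √(0.47²·3.018² + 0.53²·4.3² + 2·0.89·0.47·0.53·3.018·4.3) = 3.600%.
σ_{5d} = 3.600% × √5 = 8.050%.
z(95%) = 1.645.
VaR = 1.645 × 8.050% = 13.242%; on $10,000,000 that is $1,324,200.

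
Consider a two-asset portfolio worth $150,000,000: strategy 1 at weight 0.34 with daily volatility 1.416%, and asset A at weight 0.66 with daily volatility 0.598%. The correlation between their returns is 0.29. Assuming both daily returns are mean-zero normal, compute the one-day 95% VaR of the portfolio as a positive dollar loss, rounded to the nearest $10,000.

σ_p² = 0.34²·1.416² + 0.66²·0.598² + 2·0.29·0.34·0.66·1.416·0.598 = 0.4978 (%²).
σ_p = √0.4978 = 0.706%.
At 95%, z = 1.645.
VaR = 1.645 × 0.706% = 1.161%; on $150,000,000 that is $1,741,500.

$1,740,000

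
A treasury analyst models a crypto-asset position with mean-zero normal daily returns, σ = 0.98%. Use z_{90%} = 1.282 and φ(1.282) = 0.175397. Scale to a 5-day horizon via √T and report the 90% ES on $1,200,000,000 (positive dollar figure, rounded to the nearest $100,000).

$46,100,000

σ_{5d} = 0.98% × √5 = 2.191%.
ES multiplier = φ(z)/(1−α) = 0.175397/0.1 = 1.754.
ES = 2.191% × 1.754 = 3.843%; on $1,200,000,000: $46,116,000.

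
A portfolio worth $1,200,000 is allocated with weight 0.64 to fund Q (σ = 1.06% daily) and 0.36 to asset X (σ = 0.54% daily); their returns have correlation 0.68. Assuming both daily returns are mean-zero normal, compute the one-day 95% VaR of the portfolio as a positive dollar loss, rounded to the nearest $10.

σ_p² = 0.64²·1.06² + 0.36²·0.54² + 2·0.68·0.64·0.36·1.06·0.54 = 0.6774 (%²).
σ_p = √0.6774 = 0.823%.
At 95%, z = 1.645.
VaR = 1.645 × 0.823% = 1.354%; on $1,200,000 that is $16,248.

$16,250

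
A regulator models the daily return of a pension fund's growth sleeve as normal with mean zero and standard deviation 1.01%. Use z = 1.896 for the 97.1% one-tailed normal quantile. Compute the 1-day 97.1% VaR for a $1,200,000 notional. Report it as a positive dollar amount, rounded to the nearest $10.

VaR = z·σ = 1.896 × 1.01% = 1.915%.
On $1,200,000: 0.01915 × $1,200,000 = $22,980.

$22,980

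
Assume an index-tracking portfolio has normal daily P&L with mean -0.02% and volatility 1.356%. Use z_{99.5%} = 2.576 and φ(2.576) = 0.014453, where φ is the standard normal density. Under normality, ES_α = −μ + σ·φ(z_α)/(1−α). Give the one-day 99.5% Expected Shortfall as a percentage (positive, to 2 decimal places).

3.94%

Tail multiplier: φ(z)/(1−α) = 0.014453 / 0.005 = 2.891.
ES = −(-0.02%) + 1.356% × 2.891 = 3.940%.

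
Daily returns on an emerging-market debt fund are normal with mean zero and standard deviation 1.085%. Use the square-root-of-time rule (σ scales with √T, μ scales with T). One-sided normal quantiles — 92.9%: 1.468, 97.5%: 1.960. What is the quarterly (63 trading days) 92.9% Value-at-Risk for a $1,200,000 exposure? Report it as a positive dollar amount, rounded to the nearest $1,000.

σ_{63d} = 1.085% × √63 = 8.612%.
VaR = 1.468 × 8.612% = 12.642%.
On $1,200,000: 0.12642 × $1,200,000 = $151,704.

$152,000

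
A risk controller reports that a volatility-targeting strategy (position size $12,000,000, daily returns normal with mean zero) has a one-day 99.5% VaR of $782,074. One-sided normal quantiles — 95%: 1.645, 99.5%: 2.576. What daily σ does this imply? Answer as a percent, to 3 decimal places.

2.530%

VaR as a fraction: $782,074 / $12,000,000 = 6.517%.
σ = VaR / z = 6.517% / 2.576 = 2.530%.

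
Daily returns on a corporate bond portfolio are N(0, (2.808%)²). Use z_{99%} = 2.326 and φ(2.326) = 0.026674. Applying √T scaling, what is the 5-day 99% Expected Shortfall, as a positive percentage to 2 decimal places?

16.75%

σ_{5d} = 2.808% × √5 = 6.279%.
ES multiplier = φ(z)/(1−α) = 0.026674/0.01 = 2.667.
ES = 6.279% × 2.667 = 16.746%.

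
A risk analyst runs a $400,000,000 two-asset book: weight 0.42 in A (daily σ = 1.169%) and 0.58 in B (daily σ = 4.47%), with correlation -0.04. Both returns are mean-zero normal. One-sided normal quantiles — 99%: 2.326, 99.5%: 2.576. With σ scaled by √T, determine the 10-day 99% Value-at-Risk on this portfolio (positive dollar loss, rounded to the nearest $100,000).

σ_p = √(0.42²·1.169² + 0.58²·4.47² + 2·-0.04·0.42·0.58·1.169·4.47) = 2.619%.
σ_{10d} = 2.619% × √10 = 8.282%.
VaR = 2.326 × 8.282% = 19.264%; on $400,000,000 that is $77,056,000.

$77,100,000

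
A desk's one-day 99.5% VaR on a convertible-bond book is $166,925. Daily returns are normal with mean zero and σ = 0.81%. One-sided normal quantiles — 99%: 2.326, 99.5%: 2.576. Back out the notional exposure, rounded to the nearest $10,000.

$8,000,000

VaR as a fraction of value: z·σ = 2.576 × 0.81% = 2.08656%.
Position = $166,925 / 0.0208656 = $8,000,010.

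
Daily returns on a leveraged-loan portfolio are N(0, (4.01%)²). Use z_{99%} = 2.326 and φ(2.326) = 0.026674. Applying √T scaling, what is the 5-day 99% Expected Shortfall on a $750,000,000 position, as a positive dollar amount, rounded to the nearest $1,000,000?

σ_{5d} = 4.01% × √5 = 8.967%.
ES multiplier = φ(z)/(1−α) = 0.026674/0.01 = 2.667.
ES = 8.967% × 2.667 = 23.915%; on $750,000,000: $179,362,500.

$179,000,000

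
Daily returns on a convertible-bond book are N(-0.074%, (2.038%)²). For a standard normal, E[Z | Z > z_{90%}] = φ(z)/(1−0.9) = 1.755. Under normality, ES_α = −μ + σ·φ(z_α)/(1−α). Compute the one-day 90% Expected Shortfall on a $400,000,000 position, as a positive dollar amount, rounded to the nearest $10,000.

$14,600,000

ES = −(-0.074%) + 2.038% × 1.755 = 3.651%.
On $400,000,000: 0.03651 × $400,000,000 = $14,604,000.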